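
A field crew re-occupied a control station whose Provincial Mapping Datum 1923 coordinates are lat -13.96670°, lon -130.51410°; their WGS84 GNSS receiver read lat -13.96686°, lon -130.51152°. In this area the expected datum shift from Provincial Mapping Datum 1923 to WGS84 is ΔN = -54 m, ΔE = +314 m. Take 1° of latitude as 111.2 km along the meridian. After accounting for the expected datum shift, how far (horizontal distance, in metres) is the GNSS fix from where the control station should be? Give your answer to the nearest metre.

Observed coordinate differences: Δφ = -0.00016°, Δλ = +0.00258°.
Converting to metres (1° lat = 111200 m, cos φ = 0.970436): observed ΔN = -17.8 m, observed ΔE = 278.4 m.
Subtracting the expected shift leaves a residual of -17.8 − (-54) = 36.2 m north and 278.4 − (314) = -35.6 m east.
Residual distance = √(36.2² + (-35.6)²) = 50.8 m.

51 m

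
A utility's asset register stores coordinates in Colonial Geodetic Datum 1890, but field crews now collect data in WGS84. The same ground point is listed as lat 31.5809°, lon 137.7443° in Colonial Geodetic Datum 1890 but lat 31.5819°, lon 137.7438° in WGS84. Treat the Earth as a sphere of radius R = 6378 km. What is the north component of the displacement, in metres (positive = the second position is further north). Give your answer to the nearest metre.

Δφ = 31.5819° − 31.5809° = +0.0010°; Δλ = 137.7438° − 137.7443° = -0.0005°.
1° along a meridian = πR/180 = 111317 m.
ΔN = Δφ × 111317 = 111.3 m; ΔE = Δλ × 111317 × cos(31.5809°) = -0.0005 × 111317 × 0.851902 = -47.4 m.

ΔN = 111 m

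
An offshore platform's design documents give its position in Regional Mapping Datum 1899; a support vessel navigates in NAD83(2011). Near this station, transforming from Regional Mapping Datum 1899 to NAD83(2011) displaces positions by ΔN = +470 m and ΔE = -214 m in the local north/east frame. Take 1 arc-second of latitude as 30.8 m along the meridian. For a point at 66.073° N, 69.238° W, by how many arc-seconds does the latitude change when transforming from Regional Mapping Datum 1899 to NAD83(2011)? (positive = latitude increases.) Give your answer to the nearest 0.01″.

Δφ = 15.26″

1″ of latitude = 30.80 m, so Δφ = 470.0 / 30.80 = 15.260″.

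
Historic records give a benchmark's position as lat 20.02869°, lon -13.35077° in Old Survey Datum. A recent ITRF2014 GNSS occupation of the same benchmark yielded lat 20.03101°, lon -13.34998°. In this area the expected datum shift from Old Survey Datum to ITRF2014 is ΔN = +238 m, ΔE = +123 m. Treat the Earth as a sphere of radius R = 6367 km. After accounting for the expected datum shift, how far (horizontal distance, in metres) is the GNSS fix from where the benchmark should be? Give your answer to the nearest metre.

45 m

Observed coordinate differences: Δφ = +0.00232°, Δλ = +0.00079°.
Converting to metres (1° lat = 111125 m, cos φ = 0.939521): observed ΔN = 257.8 m, observed ΔE = 82.5 m.
Subtracting the expected shift leaves a residual of 257.8 − (238) = 19.8 m north and 82.5 − (123) = -40.5 m east.
Residual distance = √(19.8² + (-40.5)²) = 45.1 m.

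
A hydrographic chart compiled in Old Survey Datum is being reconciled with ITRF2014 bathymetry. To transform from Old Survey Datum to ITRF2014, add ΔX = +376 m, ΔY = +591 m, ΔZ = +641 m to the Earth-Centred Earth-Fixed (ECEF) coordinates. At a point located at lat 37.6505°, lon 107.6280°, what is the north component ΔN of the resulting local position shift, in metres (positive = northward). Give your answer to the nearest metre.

ΔN = 233 m

At φ = 37.6505°, λ = 107.6280°: sin φ = 0.610843, cos φ = 0.791752, sin λ = 0.953043, cos λ = -0.302836.
ΔN = −sin φ cos λ·ΔX − sin φ sin λ·ΔY + cos φ·ΔZ = −(0.610843)(-0.302836)(376) − (0.610843)(0.953043)(591) + (0.791752)(641) = 233.01 m.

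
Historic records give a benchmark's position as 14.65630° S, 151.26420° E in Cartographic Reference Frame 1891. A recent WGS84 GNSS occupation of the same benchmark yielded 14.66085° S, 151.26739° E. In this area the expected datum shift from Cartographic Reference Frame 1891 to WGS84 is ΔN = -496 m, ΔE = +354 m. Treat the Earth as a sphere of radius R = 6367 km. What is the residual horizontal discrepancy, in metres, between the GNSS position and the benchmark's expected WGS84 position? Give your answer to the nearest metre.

Observed coordinate differences: Δφ = -0.00455°, Δλ = +0.00319°.
Converting to metres (1° lat = 111125 m, cos φ = 0.967461): observed ΔN = -505.6 m, observed ΔE = 343.0 m.
Subtracting the expected shift leaves a residual of -505.6 − (-496) = -9.6 m north and 343.0 − (354) = -11.0 m east.
Residual distance = √((-9.6)² + (-11.0)²) = 14.6 m.

15 m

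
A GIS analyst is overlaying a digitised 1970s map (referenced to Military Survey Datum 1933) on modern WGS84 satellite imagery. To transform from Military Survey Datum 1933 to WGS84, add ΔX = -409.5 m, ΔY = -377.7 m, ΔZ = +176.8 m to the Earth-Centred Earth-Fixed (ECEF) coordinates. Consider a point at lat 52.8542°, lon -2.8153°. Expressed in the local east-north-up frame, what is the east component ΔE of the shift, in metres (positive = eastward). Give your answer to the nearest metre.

ΔE = -397 m

At φ = 52.8542°, λ = -2.8153°: sin φ = 0.797101, cos φ = 0.603845, sin λ = -0.049116, cos λ = 0.998793.
ΔE = −sin λ·ΔX + cos λ·ΔY = −(-0.049116)·(-409.5) + (0.998793)·(-377.7) = -397.36 m.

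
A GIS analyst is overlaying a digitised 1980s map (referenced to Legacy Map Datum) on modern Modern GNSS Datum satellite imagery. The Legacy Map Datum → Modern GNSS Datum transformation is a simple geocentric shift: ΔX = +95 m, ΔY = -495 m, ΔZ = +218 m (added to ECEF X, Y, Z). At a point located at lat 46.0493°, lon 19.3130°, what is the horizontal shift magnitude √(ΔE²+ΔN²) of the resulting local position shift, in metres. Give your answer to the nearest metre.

539 m

The local east axis at (φ, λ) is (−sin λ, cos λ, 0), so ΔE = −sin(19.3130°)·95 + cos(19.3130°)·(-495) = -498.56 m.
The local north axis is (−sin φ cos λ, −sin φ sin λ, cos φ), giving ΔN = -64.545 + 117.861 + 151.301 = 204.62 m.
Horizontal magnitude = √(ΔE² + ΔN²) = √((-498.56)² + 204.62²) = 538.92 m.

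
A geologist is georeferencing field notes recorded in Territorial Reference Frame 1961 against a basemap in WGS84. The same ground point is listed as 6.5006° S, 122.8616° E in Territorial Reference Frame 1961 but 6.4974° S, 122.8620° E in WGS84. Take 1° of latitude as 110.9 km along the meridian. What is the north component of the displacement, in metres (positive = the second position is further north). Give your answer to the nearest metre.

Δφ = -6.4974° − -6.5006° = +0.0032°; Δλ = 122.8620° − 122.8616° = +0.0004°.
ΔN = Δφ × 110900 = 354.9 m; ΔE = Δλ × 110900 × cos(-6.5006°) = +0.0004 × 110900 × 0.993571 = 44.1 m.

ΔN = 355 m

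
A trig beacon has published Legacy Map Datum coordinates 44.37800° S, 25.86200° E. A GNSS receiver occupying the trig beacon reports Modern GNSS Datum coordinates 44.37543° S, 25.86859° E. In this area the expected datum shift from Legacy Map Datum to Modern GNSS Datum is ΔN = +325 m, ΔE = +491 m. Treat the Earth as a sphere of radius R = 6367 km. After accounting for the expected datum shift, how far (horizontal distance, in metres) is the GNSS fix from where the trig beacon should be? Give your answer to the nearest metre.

51 m

Observed coordinate differences: Δφ = +0.00257°, Δλ = +0.00659°.
Converting to metres (1° lat = 111125 m, cos φ = 0.714741): observed ΔN = 285.6 m, observed ΔE = 523.4 m.
Subtracting the expected shift leaves a residual of 285.6 − (325) = -39.4 m north and 523.4 − (491) = 32.4 m east.
Residual distance = √((-39.4)² + 32.4²) = 51.0 m.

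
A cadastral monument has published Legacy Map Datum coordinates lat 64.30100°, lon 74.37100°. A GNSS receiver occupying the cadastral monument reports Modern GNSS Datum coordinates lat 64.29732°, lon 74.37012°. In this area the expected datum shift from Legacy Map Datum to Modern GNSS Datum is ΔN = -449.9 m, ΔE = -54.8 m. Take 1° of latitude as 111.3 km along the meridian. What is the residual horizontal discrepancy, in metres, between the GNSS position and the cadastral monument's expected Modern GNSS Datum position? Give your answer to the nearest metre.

42 m

Observed coordinate differences: Δφ = -0.00368°, Δλ = -0.00088°.
Converting to metres (1° lat = 111300 m, cos φ = 0.433643): observed ΔN = -409.6 m, observed ΔE = -42.5 m.
Subtracting the expected shift leaves a residual of -409.6 − (-449.9) = 40.3 m north and -42.5 − (-54.8) = 12.3 m east.
Residual distance = √(40.3² + 12.3²) = 42.2 m.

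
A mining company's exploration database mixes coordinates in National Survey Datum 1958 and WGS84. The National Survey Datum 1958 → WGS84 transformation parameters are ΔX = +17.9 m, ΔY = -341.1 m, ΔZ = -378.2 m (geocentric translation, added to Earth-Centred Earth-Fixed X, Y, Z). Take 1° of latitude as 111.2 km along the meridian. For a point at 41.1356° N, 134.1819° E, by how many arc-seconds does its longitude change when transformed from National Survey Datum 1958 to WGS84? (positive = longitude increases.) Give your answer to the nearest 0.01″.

sin φ = 0.657843, cos φ = 0.753155, sin λ = 0.717131, cos λ = -0.696939.
East component: ΔE = −sin λ·ΔX + cos λ·ΔY = −(0.717131)(17.9) + (-0.696939)(-341.1) = 224.89 m.
1° of latitude spans 111200 m; at latitude φ, 1° of longitude spans that × cos φ = 83750.8 m, so Δλ = 224.89 / 83750.8 × 3600 = 9.667″.

Δλ = 9.67″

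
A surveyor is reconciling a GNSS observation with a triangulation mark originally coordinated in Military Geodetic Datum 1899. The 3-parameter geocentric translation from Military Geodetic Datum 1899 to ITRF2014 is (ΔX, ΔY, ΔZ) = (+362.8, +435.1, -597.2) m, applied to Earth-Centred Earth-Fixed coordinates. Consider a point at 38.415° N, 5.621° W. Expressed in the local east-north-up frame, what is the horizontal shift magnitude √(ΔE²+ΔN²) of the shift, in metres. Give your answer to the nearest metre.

814 m

The local east axis at (φ, λ) is (−sin λ, cos λ, 0), so ΔE = −sin(-5.621°)·362.8 + cos(-5.621°)·435.1 = 468.54 m.
The local north axis is (−sin φ cos λ, −sin φ sin λ, cos φ), giving ΔN = -224.343 + 26.480 − 467.925 = -665.79 m.
Horizontal magnitude = √(ΔE² + ΔN²) = √(468.54² + (-665.79)²) = 814.13 m.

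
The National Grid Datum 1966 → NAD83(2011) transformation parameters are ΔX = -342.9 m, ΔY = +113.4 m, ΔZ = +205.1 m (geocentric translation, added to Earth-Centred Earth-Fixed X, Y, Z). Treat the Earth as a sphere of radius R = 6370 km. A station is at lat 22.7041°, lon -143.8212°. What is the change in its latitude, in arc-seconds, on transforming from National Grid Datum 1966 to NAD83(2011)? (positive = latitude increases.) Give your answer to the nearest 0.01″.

Δφ = 3.50″

sin φ = 0.385972, cos φ = 0.922510, sin λ = -0.590307, cos λ = -0.807179.
North component: ΔN = −sin φ cos λ·ΔX − sin φ sin λ·ΔY + cos φ·ΔZ = −(0.385972)(-0.807179)(-342.9) − (0.385972)(-0.590307)(113.4) + (0.922510)(205.1) = 108.21 m.
1° of latitude spans πR/180 = 111177 m, so Δφ = 108.21 / 111177 × 3600 = 3.504″.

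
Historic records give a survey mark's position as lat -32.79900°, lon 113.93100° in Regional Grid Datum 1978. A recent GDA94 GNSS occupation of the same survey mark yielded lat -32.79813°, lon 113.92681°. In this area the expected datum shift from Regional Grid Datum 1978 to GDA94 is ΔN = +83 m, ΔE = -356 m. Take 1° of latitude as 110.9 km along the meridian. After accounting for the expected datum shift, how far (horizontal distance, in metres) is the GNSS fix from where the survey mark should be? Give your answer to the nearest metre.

37 m

Observed coordinate differences: Δφ = +0.00087°, Δλ = -0.00419°.
Converting to metres (1° lat = 110900 m, cos φ = 0.840576): observed ΔN = 96.5 m, observed ΔE = -390.6 m.
Subtracting the expected shift leaves a residual of 96.5 − (83) = 13.5 m north and -390.6 − (-356) = -34.6 m east.
Residual distance = √(13.5² + (-34.6)²) = 37.1 m.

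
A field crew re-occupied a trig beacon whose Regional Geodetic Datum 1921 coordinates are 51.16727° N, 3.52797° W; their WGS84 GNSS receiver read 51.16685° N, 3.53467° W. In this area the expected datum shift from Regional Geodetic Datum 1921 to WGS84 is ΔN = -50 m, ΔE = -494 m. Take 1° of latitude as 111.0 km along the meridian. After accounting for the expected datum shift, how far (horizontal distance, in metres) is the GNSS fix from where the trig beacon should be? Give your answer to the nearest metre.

Observed coordinate differences: Δφ = -0.00042°, Δλ = -0.00670°.
Converting to metres (1° lat = 111000 m, cos φ = 0.627049): observed ΔN = -46.6 m, observed ΔE = -466.3 m.
Subtracting the expected shift leaves a residual of -46.6 − (-50) = 3.4 m north and -466.3 − (-494) = 27.7 m east.
Residual distance = √(3.4² + 27.7²) = 27.9 m.

28 m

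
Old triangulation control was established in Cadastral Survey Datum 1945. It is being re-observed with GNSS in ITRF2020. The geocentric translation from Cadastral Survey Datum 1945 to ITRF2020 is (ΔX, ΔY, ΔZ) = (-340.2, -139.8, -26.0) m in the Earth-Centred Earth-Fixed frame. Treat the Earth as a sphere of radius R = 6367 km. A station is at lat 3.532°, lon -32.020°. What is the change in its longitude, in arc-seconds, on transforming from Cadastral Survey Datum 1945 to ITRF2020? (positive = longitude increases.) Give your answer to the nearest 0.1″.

sin φ = 0.061606, cos φ = 0.998101, sin λ = -0.530215, cos λ = 0.847863.
East component: ΔE = −sin λ·ΔX + cos λ·ΔY = −(-0.530215)(-340.2) + (0.847863)(-139.8) = -298.91 m.
1° of latitude spans πR/180 = 111125 m; at latitude φ, 1° of longitude spans that × cos φ = 110914.0 m, so Δλ = -298.91 / 110914.0 × 3600 = -9.702″.

Δλ = -9.7″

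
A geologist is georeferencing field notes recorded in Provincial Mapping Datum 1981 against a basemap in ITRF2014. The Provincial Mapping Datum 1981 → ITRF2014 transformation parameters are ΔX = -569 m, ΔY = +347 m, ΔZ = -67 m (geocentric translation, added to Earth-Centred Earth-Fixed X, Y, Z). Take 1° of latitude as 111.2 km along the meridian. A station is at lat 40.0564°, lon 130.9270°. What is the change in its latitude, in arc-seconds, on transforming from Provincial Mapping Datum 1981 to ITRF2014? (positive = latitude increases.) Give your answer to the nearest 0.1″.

sin φ = 0.643541, cos φ = 0.765411, sin λ = 0.755545, cos λ = -0.655097.
North component: ΔN = −sin φ cos λ·ΔX − sin φ sin λ·ΔY + cos φ·ΔZ = −(0.643541)(-0.655097)(-569) − (0.643541)(0.755545)(347) + (0.765411)(-67) = -459.88 m.
1° of latitude spans 111200 m, so Δφ = -459.88 / 111200 × 3600 = -14.888″.

Δφ = -14.9″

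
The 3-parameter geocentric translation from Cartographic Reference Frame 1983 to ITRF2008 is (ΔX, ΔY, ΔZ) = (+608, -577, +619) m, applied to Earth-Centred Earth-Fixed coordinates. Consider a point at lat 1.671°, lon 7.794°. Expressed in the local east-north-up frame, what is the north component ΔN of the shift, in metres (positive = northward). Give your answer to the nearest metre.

At φ = 1.671°, λ = 7.794°: sin φ = 0.029160, cos φ = 0.999575, sin λ = 0.135612, cos λ = 0.990762.
ΔN = −sin φ cos λ·ΔX − sin φ sin λ·ΔY + cos φ·ΔZ = −(0.029160)(0.990762)(608) − (0.029160)(0.135612)(-577) + (0.999575)(619) = 603.45 m.

ΔN = 603 m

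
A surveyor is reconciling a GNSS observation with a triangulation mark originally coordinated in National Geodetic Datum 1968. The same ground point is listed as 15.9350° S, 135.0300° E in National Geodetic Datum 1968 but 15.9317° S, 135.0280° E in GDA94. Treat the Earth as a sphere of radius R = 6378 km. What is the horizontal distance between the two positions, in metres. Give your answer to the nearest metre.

425 m

Δφ = -15.9317° − -15.9350° = +0.0033°; Δλ = 135.0280° − 135.0300° = -0.0020°.
1° along a meridian = πR/180 = 111317 m.
ΔN = Δφ × 111317 = 367.3 m; ΔE = Δλ × 111317 × cos(-15.9350°) = -0.0020 × 111317 × 0.961574 = -214.1 m.
Distance = √(ΔE² + ΔN²) = √((-214.1)² + 367.3²) = 425.2 m.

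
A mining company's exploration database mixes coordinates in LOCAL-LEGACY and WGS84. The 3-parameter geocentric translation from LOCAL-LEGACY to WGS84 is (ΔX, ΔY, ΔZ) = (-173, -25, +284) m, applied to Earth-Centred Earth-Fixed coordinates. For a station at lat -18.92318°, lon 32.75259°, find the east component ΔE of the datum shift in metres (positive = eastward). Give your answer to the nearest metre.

ΔE = 73 m

The local east axis at (φ, λ) is (−sin λ, cos λ, 0), so ΔE = −sin(32.75259°)·(-173) + cos(32.75259°)·(-25) = 72.57 m.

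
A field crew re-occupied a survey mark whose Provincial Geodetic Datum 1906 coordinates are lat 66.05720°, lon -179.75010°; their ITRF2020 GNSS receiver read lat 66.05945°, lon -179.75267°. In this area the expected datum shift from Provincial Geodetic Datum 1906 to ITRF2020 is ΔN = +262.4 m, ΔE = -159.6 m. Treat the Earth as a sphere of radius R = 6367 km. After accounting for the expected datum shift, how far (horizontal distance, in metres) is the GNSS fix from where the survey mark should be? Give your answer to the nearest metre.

45 m

Observed coordinate differences: Δφ = +0.00225°, Δλ = -0.00257°.
Converting to metres (1° lat = 111125 m, cos φ = 0.405824): observed ΔN = 250.0 m, observed ΔE = -115.9 m.
Subtracting the expected shift leaves a residual of 250.0 − (262.4) = -12.4 m north and -115.9 − (-159.6) = 43.7 m east.
Residual distance = √((-12.4)² + 43.7²) = 45.4 m.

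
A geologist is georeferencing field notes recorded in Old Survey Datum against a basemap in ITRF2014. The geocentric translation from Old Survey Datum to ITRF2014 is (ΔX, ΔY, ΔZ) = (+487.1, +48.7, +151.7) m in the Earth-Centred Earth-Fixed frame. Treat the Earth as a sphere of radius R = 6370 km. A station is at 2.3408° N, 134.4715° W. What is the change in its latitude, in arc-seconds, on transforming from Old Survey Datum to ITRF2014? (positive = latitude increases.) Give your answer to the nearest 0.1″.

sin φ = 0.040843, cos φ = 0.999166, sin λ = -0.713599, cos λ = -0.700554.
North component: ΔN = −sin φ cos λ·ΔX − sin φ sin λ·ΔY + cos φ·ΔZ = −(0.040843)(-0.700554)(487.1) − (0.040843)(-0.713599)(48.7) + (0.999166)(151.7) = 166.93 m.
1° of latitude spans πR/180 = 111177 m, so Δφ = 166.93 / 111177 × 3600 = 5.405″.

Δφ = 5.4″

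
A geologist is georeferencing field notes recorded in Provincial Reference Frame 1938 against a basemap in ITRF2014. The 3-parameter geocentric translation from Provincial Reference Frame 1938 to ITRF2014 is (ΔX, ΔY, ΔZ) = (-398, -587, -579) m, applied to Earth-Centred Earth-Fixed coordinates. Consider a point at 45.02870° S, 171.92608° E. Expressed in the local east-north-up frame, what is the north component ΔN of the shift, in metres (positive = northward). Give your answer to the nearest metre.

At φ = -45.02870°, λ = 171.92608°: sin φ = -0.707461, cos φ = 0.706752, sin λ = 0.140451, cos λ = -0.990088.
ΔN = −sin φ cos λ·ΔX − sin φ sin λ·ΔY + cos φ·ΔZ = −(-0.707461)(-0.990088)(-398) − (-0.707461)(0.140451)(-587) + (0.706752)(-579) = -188.76 m.

ΔN = -189 m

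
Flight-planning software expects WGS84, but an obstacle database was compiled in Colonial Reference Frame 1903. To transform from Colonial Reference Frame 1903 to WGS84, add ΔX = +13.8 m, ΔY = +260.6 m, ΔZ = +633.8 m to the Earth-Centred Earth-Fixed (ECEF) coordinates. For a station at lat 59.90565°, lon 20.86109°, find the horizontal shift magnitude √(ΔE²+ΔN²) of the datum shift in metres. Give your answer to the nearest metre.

At φ = 59.90565°, λ = 20.86109°: sin φ = 0.865201, cos φ = 0.501425, sin λ = 0.356103, cos λ = 0.934447.
ΔE = −sin λ·ΔX + cos λ·ΔY = −(0.356103)·(13.8) + (0.934447)·(260.6) = 238.60 m.
ΔN = −sin φ cos λ·ΔX − sin φ sin λ·ΔY + cos φ·ΔZ = −(0.865201)(0.934447)(13.8) − (0.865201)(0.356103)(260.6) + (0.501425)(633.8) = 226.36 m.
Horizontal magnitude = √(ΔE² + ΔN²) = √(238.60² + 226.36²) = 328.89 m.

329 m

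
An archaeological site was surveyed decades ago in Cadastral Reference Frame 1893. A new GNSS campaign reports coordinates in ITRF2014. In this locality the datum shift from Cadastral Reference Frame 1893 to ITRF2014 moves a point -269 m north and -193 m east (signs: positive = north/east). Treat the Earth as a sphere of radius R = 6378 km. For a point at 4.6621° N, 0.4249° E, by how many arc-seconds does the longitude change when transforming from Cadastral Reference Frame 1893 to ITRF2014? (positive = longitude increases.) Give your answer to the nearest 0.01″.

At latitude 4.6621°, cos φ = 0.996691.
One radian of longitude at latitude φ spans R cos φ, so Δλ = ΔE / (R cos φ) = -193.0 / (6378000 × 0.996691) = -3.0361e-05 rad = -6.262″.

Δλ = -6.26″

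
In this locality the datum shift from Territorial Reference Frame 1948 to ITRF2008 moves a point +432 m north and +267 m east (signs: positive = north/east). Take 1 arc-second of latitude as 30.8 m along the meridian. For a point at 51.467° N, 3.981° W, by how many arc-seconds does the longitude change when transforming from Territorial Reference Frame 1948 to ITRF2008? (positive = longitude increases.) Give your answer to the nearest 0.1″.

Δλ = 13.9″

At latitude 51.467°, cos φ = 0.622965.
1″ of longitude at this latitude = 30.80 × cos φ = 19.1873 m, so Δλ = 267.0 / 19.1873 = 13.915″.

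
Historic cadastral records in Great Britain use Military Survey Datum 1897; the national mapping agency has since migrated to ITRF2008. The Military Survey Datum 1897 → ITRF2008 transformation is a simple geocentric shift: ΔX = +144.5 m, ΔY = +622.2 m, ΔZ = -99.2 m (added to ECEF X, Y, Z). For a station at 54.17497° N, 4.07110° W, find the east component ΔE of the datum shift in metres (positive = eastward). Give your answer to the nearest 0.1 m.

At φ = 54.17497°, λ = -4.07110°: sin φ = 0.810808, cos φ = 0.585312, sin λ = -0.070994, cos λ = 0.997477.
ΔE = −sin λ·ΔX + cos λ·ΔY = −(-0.070994)·(144.5) + (0.997477)·(622.2) = 630.89 m.

ΔE = 630.9 m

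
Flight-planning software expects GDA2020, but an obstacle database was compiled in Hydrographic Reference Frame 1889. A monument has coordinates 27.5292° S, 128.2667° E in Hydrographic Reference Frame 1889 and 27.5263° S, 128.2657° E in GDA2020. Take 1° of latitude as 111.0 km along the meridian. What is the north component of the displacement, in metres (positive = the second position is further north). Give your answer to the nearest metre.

ΔN = 322 m

Δφ = -27.5263° − -27.5292° = +0.0029°; Δλ = 128.2657° − 128.2667° = -0.0010°.
ΔN = Δφ × 111000 = 321.9 m; ΔE = Δλ × 111000 × cos(-27.5292°) = -0.0010 × 111000 × 0.886775 = -98.4 m.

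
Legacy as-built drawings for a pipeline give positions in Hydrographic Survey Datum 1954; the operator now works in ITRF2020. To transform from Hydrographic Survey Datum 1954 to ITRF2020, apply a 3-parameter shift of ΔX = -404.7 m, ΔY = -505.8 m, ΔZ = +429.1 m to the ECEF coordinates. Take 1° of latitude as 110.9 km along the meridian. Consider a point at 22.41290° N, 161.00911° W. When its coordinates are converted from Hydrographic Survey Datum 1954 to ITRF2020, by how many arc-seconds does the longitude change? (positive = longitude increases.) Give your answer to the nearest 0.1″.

Δλ = 12.2″

sin φ = 0.381279, cos φ = 0.924460, sin λ = -0.325418, cos λ = -0.945570.
East component: ΔE = −sin λ·ΔX + cos λ·ΔY = −(-0.325418)(-404.7) + (-0.945570)(-505.8) = 346.57 m.
1° of latitude spans 110900 m; at latitude φ, 1° of longitude spans that × cos φ = 102522.6 m, so Δλ = 346.57 / 102522.6 × 3600 = 12.170″.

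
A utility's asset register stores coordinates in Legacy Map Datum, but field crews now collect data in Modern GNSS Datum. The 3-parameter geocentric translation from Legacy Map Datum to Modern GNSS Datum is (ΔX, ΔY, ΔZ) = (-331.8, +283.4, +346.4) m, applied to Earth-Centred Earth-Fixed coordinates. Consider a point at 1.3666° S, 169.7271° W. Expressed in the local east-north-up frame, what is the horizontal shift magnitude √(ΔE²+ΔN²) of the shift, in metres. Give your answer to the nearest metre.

At φ = -1.3666°, λ = -169.7271°: sin φ = -0.023849, cos φ = 0.999716, sin λ = -0.178337, cos λ = -0.983969.
ΔE = −sin λ·ΔX + cos λ·ΔY = −(-0.178337)·(-331.8) + (-0.983969)·(283.4) = -338.03 m.
ΔN = −sin φ cos λ·ΔX − sin φ sin λ·ΔY + cos φ·ΔZ = −(-0.023849)(-0.983969)(-331.8) − (-0.023849)(-0.178337)(283.4) + (0.999716)(346.4) = 352.88 m.
Horizontal magnitude = √(ΔE² + ΔN²) = √((-338.03)² + 352.88²) = 488.66 m.

489 m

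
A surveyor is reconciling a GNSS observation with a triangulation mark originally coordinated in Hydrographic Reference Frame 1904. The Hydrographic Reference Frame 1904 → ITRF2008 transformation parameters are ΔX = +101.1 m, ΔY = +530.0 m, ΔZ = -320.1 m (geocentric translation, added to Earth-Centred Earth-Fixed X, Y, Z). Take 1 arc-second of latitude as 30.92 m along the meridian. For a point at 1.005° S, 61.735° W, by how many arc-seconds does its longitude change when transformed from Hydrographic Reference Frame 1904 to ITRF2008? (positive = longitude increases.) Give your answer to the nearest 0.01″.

sin φ = -0.017540, cos φ = 0.999846, sin λ = -0.880767, cos λ = 0.473550.
East component: ΔE = −sin λ·ΔX + cos λ·ΔY = −(-0.880767)(101.1) + (0.473550)(530.0) = 340.03 m.
1° of latitude spans 3600 × 30.92 = 111312 m; at latitude φ, 1° of longitude spans that × cos φ = 111294.9 m, so Δλ = 340.03 / 111294.9 × 3600 = 10.999″.

Δλ = 11.00″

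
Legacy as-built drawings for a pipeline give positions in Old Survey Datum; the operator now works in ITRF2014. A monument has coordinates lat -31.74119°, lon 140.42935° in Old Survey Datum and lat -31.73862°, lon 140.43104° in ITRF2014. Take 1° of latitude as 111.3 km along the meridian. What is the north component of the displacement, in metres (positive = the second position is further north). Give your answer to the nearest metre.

Δφ = -31.73862° − -31.74119° = +0.00257°; Δλ = 140.43104° − 140.42935° = +0.00169°.
ΔN = Δφ × 111300 = 286.0 m; ΔE = Δλ × 111300 × cos(-31.74119°) = +0.00169 × 111300 × 0.850433 = 160.0 m.

ΔN = 286 m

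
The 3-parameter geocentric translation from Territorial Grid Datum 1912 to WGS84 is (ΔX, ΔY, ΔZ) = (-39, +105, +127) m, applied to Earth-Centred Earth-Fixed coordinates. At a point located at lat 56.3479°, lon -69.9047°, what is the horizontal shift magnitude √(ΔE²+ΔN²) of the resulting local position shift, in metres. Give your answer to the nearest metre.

At φ = 56.3479°, λ = -69.9047°: sin φ = 0.832418, cos φ = 0.554149, sin λ = -0.939122, cos λ = 0.343583.
ΔE = −sin λ·ΔX + cos λ·ΔY = −(-0.939122)·(-39) + (0.343583)·(105) = -0.55 m.
ΔN = −sin φ cos λ·ΔX − sin φ sin λ·ΔY + cos φ·ΔZ = −(0.832418)(0.343583)(-39) − (0.832418)(-0.939122)(105) + (0.554149)(127) = 163.61 m.
Horizontal magnitude = √(ΔE² + ΔN²) = √((-0.55)² + 163.61²) = 163.61 m.

164 m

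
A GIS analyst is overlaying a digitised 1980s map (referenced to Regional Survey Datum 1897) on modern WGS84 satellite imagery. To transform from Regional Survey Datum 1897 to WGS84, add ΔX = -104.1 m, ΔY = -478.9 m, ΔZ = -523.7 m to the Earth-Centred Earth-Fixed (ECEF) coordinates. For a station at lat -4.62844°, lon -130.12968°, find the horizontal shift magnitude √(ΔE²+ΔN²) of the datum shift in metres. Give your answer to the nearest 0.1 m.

538.2 m

At φ = -4.62844°, λ = -130.12968°: sin φ = -0.080694, cos φ = 0.996739, sin λ = -0.764588, cos λ = -0.644520.
ΔE = −sin λ·ΔX + cos λ·ΔY = −(-0.764588)·(-104.1) + (-0.644520)·(-478.9) = 229.07 m.
ΔN = −sin φ cos λ·ΔX − sin φ sin λ·ΔY + cos φ·ΔZ = −(-0.080694)(-0.644520)(-104.1) − (-0.080694)(-0.764588)(-478.9) + (0.996739)(-523.7) = -487.03 m.
Horizontal magnitude = √(ΔE² + ΔN²) = √(229.07² + (-487.03)²) = 538.21 m.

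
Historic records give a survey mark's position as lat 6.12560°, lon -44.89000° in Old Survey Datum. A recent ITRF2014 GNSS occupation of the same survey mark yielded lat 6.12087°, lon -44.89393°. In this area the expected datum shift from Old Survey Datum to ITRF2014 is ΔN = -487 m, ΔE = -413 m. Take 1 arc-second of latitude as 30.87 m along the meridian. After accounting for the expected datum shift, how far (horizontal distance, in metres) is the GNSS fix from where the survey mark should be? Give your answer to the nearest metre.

44 m

Observed coordinate differences: Δφ = -0.00473°, Δλ = -0.00393°.
Converting to metres (1° lat = 111132 m, cos φ = 0.994290): observed ΔN = -525.7 m, observed ΔE = -434.3 m.
Subtracting the expected shift leaves a residual of -525.7 − (-487) = -38.7 m north and -434.3 − (-413) = -21.3 m east.
Residual distance = √((-38.7)² + (-21.3)²) = 44.1 m.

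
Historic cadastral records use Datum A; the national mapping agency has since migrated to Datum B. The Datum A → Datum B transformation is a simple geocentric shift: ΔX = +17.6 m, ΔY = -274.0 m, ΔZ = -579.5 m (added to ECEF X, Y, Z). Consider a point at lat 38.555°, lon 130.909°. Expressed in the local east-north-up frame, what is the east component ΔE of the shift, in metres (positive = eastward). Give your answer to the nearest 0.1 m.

ΔE = 166.1 m

The local east axis at (φ, λ) is (−sin λ, cos λ, 0), so ΔE = −sin(130.909°)·17.6 + cos(130.909°)·(-274.0) = 166.13 m.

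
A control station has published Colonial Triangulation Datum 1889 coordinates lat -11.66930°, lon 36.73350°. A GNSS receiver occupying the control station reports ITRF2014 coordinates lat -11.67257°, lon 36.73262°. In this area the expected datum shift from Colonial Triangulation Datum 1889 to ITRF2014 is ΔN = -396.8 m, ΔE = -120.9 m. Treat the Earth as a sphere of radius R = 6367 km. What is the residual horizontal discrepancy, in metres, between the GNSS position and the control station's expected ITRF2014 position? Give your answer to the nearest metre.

42 m

Observed coordinate differences: Δφ = -0.00327°, Δλ = -0.00088°.
Converting to metres (1° lat = 111125 m, cos φ = 0.979331): observed ΔN = -363.4 m, observed ΔE = -95.8 m.
Subtracting the expected shift leaves a residual of -363.4 − (-396.8) = 33.4 m north and -95.8 − (-120.9) = 25.1 m east.
Residual distance = √(33.4² + 25.1²) = 41.8 m.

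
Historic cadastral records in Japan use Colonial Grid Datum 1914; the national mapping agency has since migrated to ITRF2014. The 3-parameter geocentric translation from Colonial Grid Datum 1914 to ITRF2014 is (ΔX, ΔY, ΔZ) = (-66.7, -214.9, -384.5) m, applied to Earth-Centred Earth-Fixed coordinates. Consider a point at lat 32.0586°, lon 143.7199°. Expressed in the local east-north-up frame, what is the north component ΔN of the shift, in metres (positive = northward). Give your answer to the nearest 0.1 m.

ΔN = -286.9 m

At φ = 32.0586°, λ = 143.7199°: sin φ = 0.530786, cos φ = 0.847506, sin λ = 0.591733, cos λ = -0.806134.
ΔN = −sin φ cos λ·ΔX − sin φ sin λ·ΔY + cos φ·ΔZ = −(0.530786)(-0.806134)(-66.7) − (0.530786)(0.591733)(-214.9) + (0.847506)(-384.5) = -286.91 m.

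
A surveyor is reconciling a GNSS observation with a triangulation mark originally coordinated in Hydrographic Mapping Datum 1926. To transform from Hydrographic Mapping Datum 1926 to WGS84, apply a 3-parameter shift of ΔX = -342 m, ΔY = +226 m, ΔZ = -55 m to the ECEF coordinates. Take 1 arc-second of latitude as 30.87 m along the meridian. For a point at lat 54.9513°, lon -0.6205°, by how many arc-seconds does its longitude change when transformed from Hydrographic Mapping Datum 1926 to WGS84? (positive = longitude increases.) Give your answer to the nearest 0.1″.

sin φ = 0.818664, cos φ = 0.574272, sin λ = -0.010830, cos λ = 0.999941.
East component: ΔE = −sin λ·ΔX + cos λ·ΔY = −(-0.010830)(-342) + (0.999941)(226) = 222.28 m.
1° of latitude spans 3600 × 30.87 = 111132 m; at latitude φ, 1° of longitude spans that × cos φ = 63820.1 m, so Δλ = 222.28 / 63820.1 × 3600 = 12.539″.

Δλ = 12.5″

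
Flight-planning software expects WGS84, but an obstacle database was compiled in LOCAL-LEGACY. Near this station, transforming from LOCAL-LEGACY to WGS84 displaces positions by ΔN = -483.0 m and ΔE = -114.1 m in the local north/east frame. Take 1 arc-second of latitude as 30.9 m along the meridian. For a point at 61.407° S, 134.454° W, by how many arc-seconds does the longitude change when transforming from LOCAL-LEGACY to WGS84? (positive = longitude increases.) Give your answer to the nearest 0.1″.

At latitude -61.407°, cos φ = 0.478585.
1″ of longitude at this latitude = 30.90 × cos φ = 14.7883 m, so Δλ = -114.1 / 14.7883 = -7.716″.

Δλ = -7.7″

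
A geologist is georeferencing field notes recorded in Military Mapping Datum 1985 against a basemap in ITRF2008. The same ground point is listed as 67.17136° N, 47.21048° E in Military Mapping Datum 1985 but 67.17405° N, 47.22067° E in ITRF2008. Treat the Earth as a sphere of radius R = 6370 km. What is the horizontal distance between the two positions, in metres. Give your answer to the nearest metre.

Δφ = 67.17405° − 67.17136° = +0.00269°; Δλ = 47.22067° − 47.21048° = +0.01019°.
1° along a meridian = πR/180 = 111177 m.
ΔN = Δφ × 111177 = 299.1 m; ΔE = Δλ × 111177 × cos(67.17136°) = +0.01019 × 111177 × 0.387976 = 439.5 m.
Distance = √(ΔE² + ΔN²) = √(439.5² + 299.1²) = 531.6 m.

532 m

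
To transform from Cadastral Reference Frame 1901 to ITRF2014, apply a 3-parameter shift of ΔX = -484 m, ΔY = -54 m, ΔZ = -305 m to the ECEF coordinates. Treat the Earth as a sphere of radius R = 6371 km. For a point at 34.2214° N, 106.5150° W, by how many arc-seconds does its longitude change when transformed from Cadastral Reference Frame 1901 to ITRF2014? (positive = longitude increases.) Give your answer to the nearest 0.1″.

Δλ = -17.6″

sin φ = 0.562392, cos φ = 0.826871, sin λ = -0.958745, cos λ = -0.284266.
East component: ΔE = −sin λ·ΔX + cos λ·ΔY = −(-0.958745)(-484) + (-0.284266)(-54) = -448.68 m.
1° of latitude spans πR/180 = 111195 m; at latitude φ, 1° of longitude spans that × cos φ = 91943.8 m, so Δλ = -448.68 / 91943.8 × 3600 = -17.568″.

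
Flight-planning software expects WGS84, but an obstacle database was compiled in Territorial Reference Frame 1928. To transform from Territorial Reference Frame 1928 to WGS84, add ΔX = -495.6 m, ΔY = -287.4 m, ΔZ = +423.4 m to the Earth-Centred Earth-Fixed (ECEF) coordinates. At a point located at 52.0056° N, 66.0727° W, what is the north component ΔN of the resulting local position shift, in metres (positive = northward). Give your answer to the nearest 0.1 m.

The local north axis is (−sin φ cos λ, −sin φ sin λ, cos φ), giving ΔN = 158.405 − 207.027 + 260.638 = 212.02 m.

ΔN = 212.0 m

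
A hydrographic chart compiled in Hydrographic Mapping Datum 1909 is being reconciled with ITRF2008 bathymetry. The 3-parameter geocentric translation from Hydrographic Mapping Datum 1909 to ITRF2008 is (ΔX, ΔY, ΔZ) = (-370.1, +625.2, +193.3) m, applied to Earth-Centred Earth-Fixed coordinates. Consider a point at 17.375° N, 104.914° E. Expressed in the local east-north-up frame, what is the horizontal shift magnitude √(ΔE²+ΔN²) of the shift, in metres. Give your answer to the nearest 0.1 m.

The local east axis at (φ, λ) is (−sin λ, cos λ, 0), so ΔE = −sin(104.914°)·(-370.1) + cos(104.914°)·625.2 = 196.73 m.
The local north axis is (−sin φ cos λ, −sin φ sin λ, cos φ), giving ΔN = -28.445 − 180.411 + 184.480 = -24.38 m.
Horizontal magnitude = √(ΔE² + ΔN²) = √(196.73² + (-24.38)²) = 198.23 m.

198.2 m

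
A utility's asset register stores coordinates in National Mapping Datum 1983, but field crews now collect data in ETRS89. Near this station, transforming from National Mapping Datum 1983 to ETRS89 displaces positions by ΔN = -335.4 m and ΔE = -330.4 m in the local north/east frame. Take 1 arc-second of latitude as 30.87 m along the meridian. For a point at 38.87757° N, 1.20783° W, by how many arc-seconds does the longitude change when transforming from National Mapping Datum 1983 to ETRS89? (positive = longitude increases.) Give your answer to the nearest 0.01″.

Δλ = -13.75″

At latitude 38.87757°, cos φ = 0.778489.
1″ of longitude at this latitude = 30.87 × cos φ = 24.0320 m, so Δλ = -330.4 / 24.0320 = -13.748″.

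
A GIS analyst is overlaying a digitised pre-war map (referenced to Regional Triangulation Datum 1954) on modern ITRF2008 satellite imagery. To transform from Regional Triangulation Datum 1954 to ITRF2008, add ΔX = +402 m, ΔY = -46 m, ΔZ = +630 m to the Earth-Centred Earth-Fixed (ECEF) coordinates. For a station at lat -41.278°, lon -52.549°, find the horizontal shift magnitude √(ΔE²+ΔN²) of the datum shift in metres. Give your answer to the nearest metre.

At φ = -41.278°, λ = -52.549°: sin φ = -0.659713, cos φ = 0.751518, sin λ = -0.793874, cos λ = 0.608083.
ΔE = −sin λ·ΔX + cos λ·ΔY = −(-0.793874)·(402) + (0.608083)·(-46) = 291.17 m.
ΔN = −sin φ cos λ·ΔX − sin φ sin λ·ΔY + cos φ·ΔZ = −(-0.659713)(0.608083)(402) − (-0.659713)(-0.793874)(-46) + (0.751518)(630) = 658.81 m.
Horizontal magnitude = √(ΔE² + ΔN²) = √(291.17² + 658.81²) = 720.29 m.

720 m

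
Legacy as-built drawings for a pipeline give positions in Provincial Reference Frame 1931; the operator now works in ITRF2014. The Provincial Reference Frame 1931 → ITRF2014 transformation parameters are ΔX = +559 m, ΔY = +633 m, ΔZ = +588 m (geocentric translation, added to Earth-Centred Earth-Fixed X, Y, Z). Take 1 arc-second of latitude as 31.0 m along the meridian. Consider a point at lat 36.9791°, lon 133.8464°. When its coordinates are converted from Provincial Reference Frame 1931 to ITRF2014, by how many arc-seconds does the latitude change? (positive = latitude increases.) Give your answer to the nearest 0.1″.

sin φ = 0.601524, cos φ = 0.798855, sin λ = 0.721199, cos λ = -0.692727.
North component: ΔN = −sin φ cos λ·ΔX − sin φ sin λ·ΔY + cos φ·ΔZ = −(0.601524)(-0.692727)(559) − (0.601524)(0.721199)(633) + (0.798855)(588) = 428.05 m.
1° of latitude spans 3600 × 31.00 = 111600 m, so Δφ = 428.05 / 111600 × 3600 = 13.808″.

Δφ = 13.8″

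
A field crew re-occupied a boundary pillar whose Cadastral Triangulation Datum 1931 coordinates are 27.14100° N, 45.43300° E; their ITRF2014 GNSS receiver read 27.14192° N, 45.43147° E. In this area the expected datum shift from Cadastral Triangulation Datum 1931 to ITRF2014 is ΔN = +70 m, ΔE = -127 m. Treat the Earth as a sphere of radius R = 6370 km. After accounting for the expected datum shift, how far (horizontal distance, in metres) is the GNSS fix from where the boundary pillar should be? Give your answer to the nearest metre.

Observed coordinate differences: Δφ = +0.00092°, Δλ = -0.00153°.
Converting to metres (1° lat = 111177 m, cos φ = 0.889887): observed ΔN = 102.3 m, observed ΔE = -151.4 m.
Subtracting the expected shift leaves a residual of 102.3 − (70) = 32.3 m north and -151.4 − (-127) = -24.4 m east.
Residual distance = √(32.3² + (-24.4)²) = 40.4 m.

40 m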